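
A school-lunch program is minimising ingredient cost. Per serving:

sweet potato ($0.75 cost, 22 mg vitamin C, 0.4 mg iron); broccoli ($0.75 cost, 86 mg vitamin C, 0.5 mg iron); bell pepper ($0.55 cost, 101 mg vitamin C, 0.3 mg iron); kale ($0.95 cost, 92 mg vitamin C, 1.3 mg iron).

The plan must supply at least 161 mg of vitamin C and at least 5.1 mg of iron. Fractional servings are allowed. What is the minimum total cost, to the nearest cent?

sweet potato only: max(161/22, 5.1/0.4) = 12.75 servings → $9.56.
broccoli only: max(161/86, 5.1/0.5) = 10.2 servings → $7.65.
bell pepper only: max(161/101, 5.1/0.3) = 17 servings → $9.35.
kale only: max(161/92, 5.1/1.3) = 3.923 servings → $3.73.
sweet potato + broccoli with both targets exact would need a negative amount; discard.
sweet potato + bell pepper with both targets exact would need a negative amount; discard.
sweet potato + kale with both targets exact would need a negative amount; discard.
broccoli + bell pepper with both targets exact would need a negative amount; discard.
broccoli + kale with both targets exact would need a negative amount; discard.
bell pepper + kale: intersection lies outside the first quadrant.
Cheapest feasible corner: $3.73.

$3.73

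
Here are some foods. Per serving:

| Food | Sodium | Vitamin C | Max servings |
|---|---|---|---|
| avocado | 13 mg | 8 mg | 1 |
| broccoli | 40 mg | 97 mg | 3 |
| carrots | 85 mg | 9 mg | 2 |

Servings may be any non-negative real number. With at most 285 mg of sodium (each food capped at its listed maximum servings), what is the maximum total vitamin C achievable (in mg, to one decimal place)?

Vitamin C per mg sodium: broccoli 2.425, avocado 0.6154, carrots 0.1059.
Take 3 servings of broccoli: uses 120 mg sodium, +291.0 mg vitamin C (running total 291.0 mg).
Take 1 serving of avocado: uses 13 mg sodium, +8.0 mg vitamin C (running total 299.0 mg).
Take 1.788 servings of carrots: uses 152 mg sodium, +16.1 mg vitamin C (running total 315.1 mg).
Filling greedily by vitamin C-per-mg sodium is optimal for one linear limit, giving 315.1 mg.

315.1 mg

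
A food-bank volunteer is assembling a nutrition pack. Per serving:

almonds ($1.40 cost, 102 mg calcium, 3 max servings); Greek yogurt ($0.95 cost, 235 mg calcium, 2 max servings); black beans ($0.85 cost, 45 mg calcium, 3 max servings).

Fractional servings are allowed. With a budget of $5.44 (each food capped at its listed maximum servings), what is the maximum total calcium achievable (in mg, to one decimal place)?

Calcium per dollar: Greek yogurt 247.4, almonds 72.86, black beans 52.94.
Take 2 servings of Greek yogurt: spends $1.90, +470.0 mg calcium (running total 470.0 mg).
Take 2.529 servings of almonds: spends $3.54, +257.9 mg calcium (running total 727.9 mg).
Greedy by best ratio exhausts the cost allowance optimally: 727.9 mg.

727.9 mg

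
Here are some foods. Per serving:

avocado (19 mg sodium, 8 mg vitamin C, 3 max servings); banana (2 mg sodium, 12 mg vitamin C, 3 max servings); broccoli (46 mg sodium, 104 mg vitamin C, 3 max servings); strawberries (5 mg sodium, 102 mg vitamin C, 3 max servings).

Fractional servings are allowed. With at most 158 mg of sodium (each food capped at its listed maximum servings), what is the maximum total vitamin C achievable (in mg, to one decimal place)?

651.7 mg

Vitamin C per mg sodium: strawberries 20.4, banana 6, broccoli 2.261, avocado 0.4211.
Take 3 servings of strawberries: uses 15 mg sodium, +306.0 mg vitamin C (running total 306.0 mg).
Take 3 servings of banana: uses 6 mg sodium, +36.0 mg vitamin C (running total 342.0 mg).
Take 2.978 servings of broccoli: uses 137 mg sodium, +309.7 mg vitamin C (running total 651.7 mg).
Greedy by best ratio exhausts the sodium allowance optimally: 651.7 mg.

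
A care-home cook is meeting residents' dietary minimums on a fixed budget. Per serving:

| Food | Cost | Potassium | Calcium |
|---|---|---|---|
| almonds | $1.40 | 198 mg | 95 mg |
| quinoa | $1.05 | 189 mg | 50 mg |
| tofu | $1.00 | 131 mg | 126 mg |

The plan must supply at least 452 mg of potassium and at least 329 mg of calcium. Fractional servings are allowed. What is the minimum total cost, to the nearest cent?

With two linear requirements the optimum uses one or two foods; enumerate the corners.
almonds only: max(452/198, 329/95) = 3.463 servings → $4.85.
quinoa only: max(452/189, 329/50) = 6.58 servings → $6.91.
tofu only: max(452/131, 329/126) = 3.45 servings → $3.45.
almonds + quinoa: the both-tight solution has a negative serving — not a feasible corner.
almonds + tofu with both tight: 1.108 servings and 1.776 servings → $3.33.
quinoa + tofu with both tight: 0.8024 servings and 2.293 servings → $3.14.
Cheapest feasible corner: $3.14.

$3.14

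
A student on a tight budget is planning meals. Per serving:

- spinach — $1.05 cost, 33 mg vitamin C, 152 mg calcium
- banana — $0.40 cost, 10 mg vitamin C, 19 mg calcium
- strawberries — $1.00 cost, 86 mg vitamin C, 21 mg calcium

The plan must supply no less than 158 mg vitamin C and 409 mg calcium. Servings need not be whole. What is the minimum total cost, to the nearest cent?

Check every corner: each single food scaled to meet both minima, and each pair solved so both constraints bind.
spinach only: max(158/33, 409/152) = 4.788 servings → $5.03.
banana only: max(158/10, 409/19) = 21.53 servings → $8.61.
strawberries only: max(158/86, 409/21) = 19.48 servings → $19.48.
spinach + banana with both tight: 1.218 servings and 11.78 servings → $5.99.
spinach + strawberries with both tight: 2.573 servings and 0.8497 servings → $3.55.
banana + strawberries: the both-tight solution has a negative serving — not a feasible corner.
So the least-cost plan costs $3.55.

$3.55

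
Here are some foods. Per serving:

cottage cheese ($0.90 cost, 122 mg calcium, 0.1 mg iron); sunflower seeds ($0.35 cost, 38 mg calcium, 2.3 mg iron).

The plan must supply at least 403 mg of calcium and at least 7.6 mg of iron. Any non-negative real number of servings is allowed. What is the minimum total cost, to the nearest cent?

$3.20

The cheapest plan sits at a corner of the feasible region — with two constraints it uses at most two foods.
cottage cheese only: max(403/122, 7.6/0.1) = 76 servings → $68.40.
sunflower seeds only: max(403/38, 7.6/2.3) = 10.61 servings → $3.71.
cottage cheese + sunflower seeds with both tight: 2.305 servings and 3.204 servings → $3.20.
The minimum over all feasible corners is $3.20.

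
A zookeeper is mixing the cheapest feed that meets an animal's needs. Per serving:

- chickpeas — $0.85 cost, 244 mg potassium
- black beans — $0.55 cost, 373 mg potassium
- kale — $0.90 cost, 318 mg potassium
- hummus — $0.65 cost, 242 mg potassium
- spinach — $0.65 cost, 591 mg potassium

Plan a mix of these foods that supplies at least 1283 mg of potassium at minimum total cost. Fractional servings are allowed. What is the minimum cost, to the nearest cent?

$1.41

Cost per mg of potassium: spinach $0.0011, black beans $0.0015, hummus $0.0027, kale $0.0028, chickpeas $0.0035.
With no serving limits, use only spinach: 1283 mg / 591 mg = 2.171 servings × $0.65 = $1.41.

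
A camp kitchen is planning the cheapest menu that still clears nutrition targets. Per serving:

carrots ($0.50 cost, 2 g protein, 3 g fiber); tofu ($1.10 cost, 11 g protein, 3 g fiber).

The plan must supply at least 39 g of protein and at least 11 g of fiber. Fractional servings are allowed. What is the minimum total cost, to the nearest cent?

$3.94

An LP optimum is at a vertex; with two nutrient constraints at most two foods are used. Check each candidate.
carrots only: max(39/2, 11/3) = 19.5 servings → $9.75.
tofu only: max(39/11, 11/3) = 3.667 servings → $4.03.
carrots + tofu with both tight: 0.1481 servings and 3.519 servings → $3.94.
Cheapest feasible corner: $3.94.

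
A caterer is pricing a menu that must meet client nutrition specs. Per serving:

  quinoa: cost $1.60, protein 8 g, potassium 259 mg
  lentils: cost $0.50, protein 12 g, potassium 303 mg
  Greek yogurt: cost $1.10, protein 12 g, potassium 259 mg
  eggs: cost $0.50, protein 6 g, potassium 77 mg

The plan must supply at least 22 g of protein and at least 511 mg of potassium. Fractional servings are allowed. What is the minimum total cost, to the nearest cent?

$0.92

This is a tiny linear program; its minimum lies at a vertex of the feasible set. List the vertices and price them.
quinoa only: max(22/8, 511/259) = 2.75 servings → $4.40.
lentils only: max(22/12, 511/303) = 1.833 servings → $0.92.
Greek yogurt only: max(22/12, 511/259) = 1.973 servings → $2.17.
eggs only: max(22/6, 511/77) = 6.636 servings → $3.32.
quinoa + lentils: the both-tight solution has a negative serving — not a feasible corner.
quinoa + Greek yogurt with both tight: 0.4189 servings and 1.554 servings → $2.38.
quinoa + eggs with both tight: 1.463 servings and 1.716 servings → $3.20.
lentils + Greek yogurt with both tight: 0.822 servings and 1.011 servings → $1.52.
lentils + eggs with both tight: 1.535 servings and 0.5973 servings → $1.07.
Greek yogurt + eggs: intersection lies outside the first quadrant.
Cheapest feasible corner: $0.92.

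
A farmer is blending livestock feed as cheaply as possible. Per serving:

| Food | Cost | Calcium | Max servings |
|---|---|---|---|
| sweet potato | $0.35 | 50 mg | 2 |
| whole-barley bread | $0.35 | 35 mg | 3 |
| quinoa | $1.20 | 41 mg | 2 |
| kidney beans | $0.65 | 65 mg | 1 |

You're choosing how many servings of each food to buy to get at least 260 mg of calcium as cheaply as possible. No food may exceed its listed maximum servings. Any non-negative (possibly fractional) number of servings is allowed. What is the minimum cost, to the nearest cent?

$2.30

Cost per mg of calcium: sweet potato $0.0070, whole-barley bread $0.0100, kidney beans $0.0100, quinoa $0.0293.
Take 2 servings of sweet potato: +100.0 mg calcium for $0.70 (total $0.70, still need 160.0 mg).
Take 3 servings of whole-barley bread: +105.0 mg calcium for $1.05 (total $1.75, still need 55.0 mg).
Take 0.8462 servings of kidney beans: +55.0 mg calcium for $0.55 (total $2.30, still need 0.0 mg).
Greedy by cheapest-per-mg is optimal for a single linear constraint, so the minimum cost is $2.30.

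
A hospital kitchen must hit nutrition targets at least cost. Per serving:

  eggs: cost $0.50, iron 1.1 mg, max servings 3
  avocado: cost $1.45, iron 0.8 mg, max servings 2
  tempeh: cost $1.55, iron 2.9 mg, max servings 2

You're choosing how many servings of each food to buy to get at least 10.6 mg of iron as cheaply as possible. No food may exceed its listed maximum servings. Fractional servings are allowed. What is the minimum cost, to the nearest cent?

Cost per mg of iron: eggs $0.4545, tempeh $0.5345, avocado $1.8125.
Take 3 servings of eggs: +3.3 mg iron for $1.50 (total $1.50, still need 7.3 mg).
Take 2 servings of tempeh: +5.8 mg iron for $3.10 (total $4.60, still need 1.5 mg).
Take 1.875 servings of avocado: +1.5 mg iron for $2.72 (total $7.32, still need 0.0 mg).
Filling from the cheapest source first is optimal under one linear minimum: $7.32.

$7.32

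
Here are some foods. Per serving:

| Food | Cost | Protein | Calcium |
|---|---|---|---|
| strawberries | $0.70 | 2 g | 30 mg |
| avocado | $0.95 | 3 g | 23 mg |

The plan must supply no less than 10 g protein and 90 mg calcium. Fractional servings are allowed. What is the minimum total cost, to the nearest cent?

$3.23

A basic optimal solution has at most two foods positive. Try each food alone and each pair with both targets met exactly.
strawberries only: max(10/2, 90/30) = 5 servings → $3.50.
avocado only: max(10/3, 90/23) = 3.913 servings → $3.72.
strawberries + avocado with both tight: 0.9091 servings and 2.727 servings → $3.23.
Cheapest feasible corner: $3.23.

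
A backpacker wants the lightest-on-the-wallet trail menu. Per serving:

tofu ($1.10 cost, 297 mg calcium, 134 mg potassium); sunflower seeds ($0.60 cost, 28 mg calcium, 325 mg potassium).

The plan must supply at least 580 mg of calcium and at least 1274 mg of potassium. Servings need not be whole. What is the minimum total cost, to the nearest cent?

An LP optimum is at a vertex; with two nutrient constraints at most two foods are used. Check each candidate.
tofu only: max(580/297, 1274/134) = 9.507 servings → $10.46.
sunflower seeds only: max(580/28, 1274/325) = 20.71 servings → $12.43.
tofu + sunflower seeds with both tight: 1.647 servings and 3.241 servings → $3.76.
So the least-cost plan costs $3.76.

$3.76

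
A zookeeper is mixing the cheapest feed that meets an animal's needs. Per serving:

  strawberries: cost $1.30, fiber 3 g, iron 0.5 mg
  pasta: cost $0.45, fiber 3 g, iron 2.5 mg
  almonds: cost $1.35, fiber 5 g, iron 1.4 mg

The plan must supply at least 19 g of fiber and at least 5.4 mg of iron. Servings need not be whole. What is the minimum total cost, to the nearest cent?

For a min-cost LP with two ≥-constraints, a basic feasible solution has at most two positive variables.
strawberries only: max(19/3, 5.4/0.5) = 10.8 servings → $14.04.
pasta only: max(19/3, 5.4/2.5) = 6.333 servings → $2.85.
almonds only: max(19/5, 5.4/1.4) = 3.857 servings → $5.21.
strawberries + pasta with both tight: 5.217 servings and 1.117 servings → $7.28.
strawberries + almonds: intersection lies outside the first quadrant.
pasta + almonds with both tight: 0.04819 servings and 3.771 servings → $5.11.
The minimum over all feasible corners is $2.85.

$2.85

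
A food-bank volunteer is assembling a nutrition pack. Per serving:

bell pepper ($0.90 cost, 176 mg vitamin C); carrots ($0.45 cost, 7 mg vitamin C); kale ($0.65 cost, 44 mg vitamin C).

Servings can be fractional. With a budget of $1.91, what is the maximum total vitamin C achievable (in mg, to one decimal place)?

Vitamin C per dollar: bell pepper 195.6, kale 67.69, carrots 15.56.
With no serving limits, spend the whole cost allowance on bell pepper: $1.91 / $0.90 × 176 mg = 373.5 mg.

373.5 mg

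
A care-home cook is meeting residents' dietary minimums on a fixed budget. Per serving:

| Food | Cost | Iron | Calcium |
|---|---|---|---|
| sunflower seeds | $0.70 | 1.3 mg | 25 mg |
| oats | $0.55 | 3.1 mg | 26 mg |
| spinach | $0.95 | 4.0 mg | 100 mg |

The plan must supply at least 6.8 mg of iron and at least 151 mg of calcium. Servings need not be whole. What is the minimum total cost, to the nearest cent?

Minimising a linear cost over {iron ≥ 6.8, calcium ≥ 151, servings ≥ 0} — the optimum is at a vertex, using one or two foods.
sunflower seeds only: max(6.8/1.3, 151/25) = 6.04 servings → $4.23.
oats only: max(6.8/3.1, 151/26) = 5.808 servings → $3.19.
spinach only: max(6.8/4.0, 151/100) = 1.7 servings → $1.61.
sunflower seeds + oats with both targets exact would need a negative amount; discard.
sunflower seeds + spinach with both tight: 2.533 servings and 0.8767 servings → $2.61.
oats + spinach with both tight: 0.3689 servings and 1.414 servings → $1.55.
So the least-cost plan costs $1.55.

$1.55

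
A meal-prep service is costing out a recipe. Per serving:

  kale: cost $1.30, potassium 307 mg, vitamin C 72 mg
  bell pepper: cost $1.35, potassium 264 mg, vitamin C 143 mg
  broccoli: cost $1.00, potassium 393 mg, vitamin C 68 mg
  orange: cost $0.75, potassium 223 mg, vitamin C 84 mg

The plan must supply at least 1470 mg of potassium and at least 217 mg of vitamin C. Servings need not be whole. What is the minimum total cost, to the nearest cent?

$3.74

This is a tiny linear program; its minimum lies at a vertex of the feasible set. List the vertices and price them.
kale only: max(1470/307, 217/72) = 4.788 servings → $6.22.
bell pepper only: max(1470/264, 217/143) = 5.568 servings → $7.52.
broccoli only: max(1470/393, 217/68) = 3.74 servings → $3.74.
orange only: max(1470/223, 217/84) = 6.592 servings → $4.94.
kale + bell pepper: the both-tight solution has a negative serving — not a feasible corner.
kale + broccoli with both targets exact would need a negative amount; discard.
kale + orange: intersection lies outside the first quadrant.
bell pepper + broccoli: intersection lies outside the first quadrant.
bell pepper + orange: the both-tight solution has a negative serving — not a feasible corner.
broccoli + orange with both targets exact would need a negative amount; discard.
The minimum over all feasible corners is $3.74.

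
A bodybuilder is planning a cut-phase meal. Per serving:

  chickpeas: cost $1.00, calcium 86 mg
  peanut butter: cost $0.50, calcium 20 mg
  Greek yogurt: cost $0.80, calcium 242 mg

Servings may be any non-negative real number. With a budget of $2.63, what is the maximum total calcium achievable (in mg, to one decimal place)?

Calcium per dollar: Greek yogurt 302.5, chickpeas 86, peanut butter 40.
With no serving limits, spend the whole cost allowance on Greek yogurt: $2.63 / $0.80 × 242 mg = 795.6 mg.

795.6 mg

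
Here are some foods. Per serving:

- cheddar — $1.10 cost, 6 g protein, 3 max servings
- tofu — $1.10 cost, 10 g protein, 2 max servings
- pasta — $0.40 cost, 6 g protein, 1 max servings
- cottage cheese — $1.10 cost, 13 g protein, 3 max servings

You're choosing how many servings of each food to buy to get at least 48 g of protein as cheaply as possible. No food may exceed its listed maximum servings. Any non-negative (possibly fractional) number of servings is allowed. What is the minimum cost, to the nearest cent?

$4.03

Cost per g of protein: pasta $0.0667, cottage cheese $0.0846, tofu $0.1100, cheddar $0.1833.
Take 1 serving of pasta: +6.0 g protein for $0.40 (total $0.40, still need 42.0 g).
Take 3 servings of cottage cheese: +39.0 g protein for $3.30 (total $3.70, still need 3.0 g).
Take 0.3 servings of tofu: +3.0 g protein for $0.33 (total $4.03, still need 0.0 g).
Filling from the cheapest source first is optimal under one linear minimum: $4.03.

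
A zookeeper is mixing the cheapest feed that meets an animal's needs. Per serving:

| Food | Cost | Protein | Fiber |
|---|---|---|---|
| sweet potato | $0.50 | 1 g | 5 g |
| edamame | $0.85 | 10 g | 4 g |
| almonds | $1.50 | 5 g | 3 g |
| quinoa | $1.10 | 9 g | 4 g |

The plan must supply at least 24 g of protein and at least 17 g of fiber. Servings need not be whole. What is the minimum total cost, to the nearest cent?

For a min-cost LP with two ≥-constraints, a basic feasible solution has at most two positive variables.
sweet potato only: max(24/1, 17/5) = 24 servings → $12.00.
edamame only: max(24/10, 17/4) = 4.25 servings → $3.61.
almonds only: max(24/5, 17/3) = 5.667 servings → $8.50.
quinoa only: max(24/9, 17/4) = 4.25 servings → $4.67.
sweet potato + edamame with both tight: 1.609 servings and 2.239 servings → $2.71.
sweet potato + almonds with both tight: 0.5909 servings and 4.682 servings → $7.32.
sweet potato + quinoa with both tight: 1.39 servings and 2.512 servings → $3.46.
edamame + almonds: the both-tight solution has a negative serving — not a feasible corner.
edamame + quinoa: intersection lies outside the first quadrant.
almonds + quinoa: intersection lies outside the first quadrant.
Cheapest feasible corner: $2.71.

$2.71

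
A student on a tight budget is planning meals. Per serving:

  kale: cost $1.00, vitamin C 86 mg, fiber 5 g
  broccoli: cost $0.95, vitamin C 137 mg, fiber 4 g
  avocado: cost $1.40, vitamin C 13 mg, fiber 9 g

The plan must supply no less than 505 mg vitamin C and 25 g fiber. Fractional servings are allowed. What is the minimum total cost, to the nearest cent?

$5.06

Two binding constraints pin down two serving amounts, so the optimal mix uses at most two foods. The candidates are each food alone (scaled to the tighter of vitamin C/fiber) and each pair with both constraints tight.
kale only: max(505/86, 25/5) = 5.872 servings → $5.87.
broccoli only: max(505/137, 25/4) = 6.25 servings → $5.94.
avocado only: max(505/13, 25/9) = 38.85 servings → $54.38.
kale + broccoli with both tight: 4.12 servings and 1.1 servings → $5.16.
kale + avocado: intersection lies outside the first quadrant.
broccoli + avocado with both tight: 3.573 servings and 1.19 servings → $5.06.
So the least-cost plan costs $5.06.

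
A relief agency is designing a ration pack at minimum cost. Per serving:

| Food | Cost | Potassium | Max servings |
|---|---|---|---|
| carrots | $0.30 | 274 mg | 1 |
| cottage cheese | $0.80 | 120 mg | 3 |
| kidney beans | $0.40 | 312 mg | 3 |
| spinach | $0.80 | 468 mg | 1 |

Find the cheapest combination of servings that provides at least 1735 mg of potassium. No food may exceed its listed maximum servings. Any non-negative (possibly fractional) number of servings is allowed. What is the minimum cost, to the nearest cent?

Cost per mg of potassium: carrots $0.0011, kidney beans $0.0013, spinach $0.0017, cottage cheese $0.0067.
Take 1 serving of carrots: +274.0 mg potassium for $0.30 (total $0.30, still need 1461.0 mg).
Take 3 servings of kidney beans: +936.0 mg potassium for $1.20 (total $1.50, still need 525.0 mg).
Take 1 serving of spinach: +468.0 mg potassium for $0.80 (total $2.30, still need 57.0 mg).
Take 0.475 servings of cottage cheese: +57.0 mg potassium for $0.38 (total $2.68, still need 0.0 mg).
Greedy by cheapest-per-mg is optimal for a single linear constraint, so the minimum cost is $2.68.

$2.68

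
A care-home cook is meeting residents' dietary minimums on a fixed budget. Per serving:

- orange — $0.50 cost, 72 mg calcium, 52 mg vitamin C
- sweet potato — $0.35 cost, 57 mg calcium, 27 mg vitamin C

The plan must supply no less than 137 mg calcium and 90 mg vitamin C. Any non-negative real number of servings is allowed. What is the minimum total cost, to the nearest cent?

orange only: max(137/72, 90/52) = 1.903 servings → $0.95.
sweet potato only: max(137/57, 90/27) = 3.333 servings → $1.17.
orange + sweet potato with both tight: 1.403 servings and 0.6314 servings → $0.92.
The minimum over all feasible corners is $0.92.

$0.92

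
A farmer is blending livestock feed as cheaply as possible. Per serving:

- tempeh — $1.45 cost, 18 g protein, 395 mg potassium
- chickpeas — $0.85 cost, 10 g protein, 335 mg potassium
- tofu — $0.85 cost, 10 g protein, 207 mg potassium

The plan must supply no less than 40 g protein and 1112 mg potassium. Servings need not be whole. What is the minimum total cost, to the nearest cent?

This is a tiny linear program; its minimum lies at a vertex of the feasible set. List the vertices and price them.
tempeh only: max(40/18, 1112/395) = 2.815 servings → $4.08.
chickpeas only: max(40/10, 1112/335) = 4 servings → $3.40.
tofu only: max(40/10, 1112/207) = 5.372 servings → $4.57.
tempeh + chickpeas with both tight: 1.096 servings and 2.027 servings → $3.31.
tempeh + tofu: intersection lies outside the first quadrant.
chickpeas + tofu with both tight: 2.219 servings and 1.781 servings → $3.40.
Cheapest feasible corner: $3.31.

$3.31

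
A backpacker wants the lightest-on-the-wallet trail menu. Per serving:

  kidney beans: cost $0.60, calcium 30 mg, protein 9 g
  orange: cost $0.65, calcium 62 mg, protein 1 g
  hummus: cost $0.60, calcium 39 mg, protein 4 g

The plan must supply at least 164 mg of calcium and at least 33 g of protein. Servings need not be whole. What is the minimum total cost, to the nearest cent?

Minimising a linear cost over {calcium ≥ 164, protein ≥ 33, servings ≥ 0} — the optimum is at a vertex, using one or two foods.
kidney beans only: max(164/30, 33/9) = 5.467 servings → $3.28.
orange only: max(164/62, 33/1) = 33 servings → $21.45.
hummus only: max(164/39, 33/4) = 8.25 servings → $4.95.
kidney beans + orange with both tight: 3.564 servings and 0.9205 servings → $2.74.
kidney beans + hummus with both tight: 2.732 servings and 2.104 servings → $2.90.
orange + hummus: the both-tight solution has a negative serving — not a feasible corner.
The minimum over all feasible corners is $2.74.

$2.74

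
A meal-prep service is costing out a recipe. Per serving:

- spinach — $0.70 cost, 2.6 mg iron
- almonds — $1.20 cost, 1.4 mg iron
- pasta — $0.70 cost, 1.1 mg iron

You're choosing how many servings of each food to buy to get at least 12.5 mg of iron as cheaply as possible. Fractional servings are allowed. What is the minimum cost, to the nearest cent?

Cost per mg of iron: spinach $0.2692, pasta $0.6364, almonds $0.8571.
With no serving limits, use only spinach: 12.5 mg / 2.6 mg = 4.808 servings × $0.70 = $3.37.

$3.37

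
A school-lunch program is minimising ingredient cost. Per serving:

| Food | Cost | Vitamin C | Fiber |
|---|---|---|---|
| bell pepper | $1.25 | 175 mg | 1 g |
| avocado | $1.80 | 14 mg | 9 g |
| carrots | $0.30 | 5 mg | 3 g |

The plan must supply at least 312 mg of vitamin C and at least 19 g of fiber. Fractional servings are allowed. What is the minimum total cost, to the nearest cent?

A basic optimal solution has at most two foods positive. Try each food alone and each pair with both targets met exactly.
bell pepper only: max(312/175, 19/1) = 19 servings → $23.75.
avocado only: max(312/14, 19/9) = 22.29 servings → $40.11.
carrots only: max(312/5, 19/3) = 62.4 servings → $18.72.
bell pepper + avocado with both tight: 1.628 servings and 1.93 servings → $5.51.
bell pepper + carrots with both tight: 1.617 servings and 5.794 servings → $3.76.
avocado + carrots: the both-tight solution has a negative serving — not a feasible corner.
The minimum over all feasible corners is $3.76.

$3.76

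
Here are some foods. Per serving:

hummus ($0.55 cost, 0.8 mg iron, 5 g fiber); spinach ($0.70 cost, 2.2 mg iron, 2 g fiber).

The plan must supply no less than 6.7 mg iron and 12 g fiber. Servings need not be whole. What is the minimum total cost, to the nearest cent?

$2.54

This is a tiny linear program; its minimum lies at a vertex of the feasible set. List the vertices and price them.
hummus only: max(6.7/0.8, 12/5) = 8.375 servings → $4.61.
spinach only: max(6.7/2.2, 12/2) = 6 servings → $4.20.
hummus + spinach with both tight: 1.383 servings and 2.543 servings → $2.54.
So the least-cost plan costs $2.54.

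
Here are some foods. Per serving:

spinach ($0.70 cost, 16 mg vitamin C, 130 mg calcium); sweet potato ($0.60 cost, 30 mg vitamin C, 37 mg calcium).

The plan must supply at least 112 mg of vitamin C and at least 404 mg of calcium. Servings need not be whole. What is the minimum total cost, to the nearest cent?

The cheapest plan sits at a corner of the feasible region — with two constraints it uses at most two foods.
spinach only: max(112/16, 404/130) = 7 servings → $4.90.
sweet potato only: max(112/30, 404/37) = 10.92 servings → $6.55.
spinach + sweet potato with both tight: 2.411 servings and 2.447 servings → $3.16.
Cheapest feasible corner: $3.16.

$3.16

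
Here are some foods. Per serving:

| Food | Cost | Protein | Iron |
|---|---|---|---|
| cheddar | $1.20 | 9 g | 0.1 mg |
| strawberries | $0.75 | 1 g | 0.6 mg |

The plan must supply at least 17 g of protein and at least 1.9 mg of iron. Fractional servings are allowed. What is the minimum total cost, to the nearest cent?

For a min-cost LP with two ≥-constraints, a basic feasible solution has at most two positive variables.
cheddar only: max(17/9, 1.9/0.1) = 19 servings → $22.80.
strawberries only: max(17/1, 1.9/0.6) = 17 servings → $12.75.
cheddar + strawberries with both tight: 1.566 servings and 2.906 servings → $4.06.
Cheapest feasible corner: $4.06.

$4.06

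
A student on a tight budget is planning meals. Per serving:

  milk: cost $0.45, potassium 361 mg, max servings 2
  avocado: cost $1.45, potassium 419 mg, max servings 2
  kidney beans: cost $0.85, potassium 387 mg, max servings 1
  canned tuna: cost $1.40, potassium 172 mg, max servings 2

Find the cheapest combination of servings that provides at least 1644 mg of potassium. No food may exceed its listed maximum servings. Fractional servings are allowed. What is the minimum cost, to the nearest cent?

$3.60

Cost per mg of potassium: milk $0.0012, kidney beans $0.0022, avocado $0.0035, canned tuna $0.0081.
Take 2 servings of milk: +722.0 mg potassium for $0.90 (total $0.90, still need 922.0 mg).
Take 1 serving of kidney beans: +387.0 mg potassium for $0.85 (total $1.75, still need 535.0 mg).
Take 1.277 servings of avocado: +535.0 mg potassium for $1.85 (total $3.60, still need 0.0 mg).
Filling from the cheapest source first is optimal under one linear minimum: $3.60.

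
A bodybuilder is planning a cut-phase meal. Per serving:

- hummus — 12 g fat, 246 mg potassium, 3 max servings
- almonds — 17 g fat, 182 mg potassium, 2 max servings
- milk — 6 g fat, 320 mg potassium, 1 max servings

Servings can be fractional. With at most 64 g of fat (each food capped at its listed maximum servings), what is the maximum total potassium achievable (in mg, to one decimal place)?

1293.5 mg

Potassium per g fat: milk 53.33, hummus 20.5, almonds 10.71.
Take 1 serving of milk: uses 6 g fat, +320.0 mg potassium (running total 320.0 mg).
Take 3 servings of hummus: uses 36 g fat, +738.0 mg potassium (running total 1058.0 mg).
Take 1.294 servings of almonds: uses 22 g fat, +235.5 mg potassium (running total 1293.5 mg).
Filling greedily by potassium-per-g fat is optimal for one linear limit, giving 1293.5 mg.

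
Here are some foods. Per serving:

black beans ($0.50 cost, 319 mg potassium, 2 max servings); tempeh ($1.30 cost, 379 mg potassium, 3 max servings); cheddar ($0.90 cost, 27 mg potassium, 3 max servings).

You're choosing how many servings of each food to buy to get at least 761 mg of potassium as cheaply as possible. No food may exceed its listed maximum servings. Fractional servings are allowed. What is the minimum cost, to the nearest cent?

Cost per mg of potassium: black beans $0.0016, tempeh $0.0034, cheddar $0.0333.
Take 2 servings of black beans: +638.0 mg potassium for $1.00 (total $1.00, still need 123.0 mg).
Take 0.3245 servings of tempeh: +123.0 mg potassium for $0.42 (total $1.42, still need 0.0 mg).
Filling from the cheapest source first is optimal under one linear minimum: $1.42.

$1.42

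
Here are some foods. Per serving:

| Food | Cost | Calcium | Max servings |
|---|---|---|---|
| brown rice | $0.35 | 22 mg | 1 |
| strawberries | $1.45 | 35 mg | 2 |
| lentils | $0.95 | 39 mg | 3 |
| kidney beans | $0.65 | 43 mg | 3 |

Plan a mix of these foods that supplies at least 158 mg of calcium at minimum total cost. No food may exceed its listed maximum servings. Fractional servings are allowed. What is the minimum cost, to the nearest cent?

$2.47

Cost per mg of calcium: kidney beans $0.0151, brown rice $0.0159, lentils $0.0244, strawberries $0.0414.
Take 3 servings of kidney beans: +129.0 mg calcium for $1.95 (total $1.95, still need 29.0 mg).
Take 1 serving of brown rice: +22.0 mg calcium for $0.35 (total $2.30, still need 7.0 mg).
Take 0.1795 servings of lentils: +7.0 mg calcium for $0.17 (total $2.47, still need 0.0 mg).
Greedy by cheapest-per-mg is optimal for a single linear constraint, so the minimum cost is $2.47.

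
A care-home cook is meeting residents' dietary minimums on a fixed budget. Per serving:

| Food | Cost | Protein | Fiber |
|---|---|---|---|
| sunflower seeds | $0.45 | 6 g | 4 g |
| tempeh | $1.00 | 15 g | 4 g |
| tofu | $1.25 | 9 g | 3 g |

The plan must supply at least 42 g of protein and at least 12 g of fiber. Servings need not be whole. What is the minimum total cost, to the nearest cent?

$2.82

At the optimum either one food covers both requirements or two foods hit both targets exactly; no other combination can be cheaper.
sunflower seeds only: max(42/6, 12/4) = 7 servings → $3.15.
tempeh only: max(42/15, 12/4) = 3 servings → $3.00.
tofu only: max(42/9, 12/3) = 4.667 servings → $5.83.
sunflower seeds + tempeh with both tight: 0.3333 servings and 2.667 servings → $2.82.
sunflower seeds + tofu: the both-tight solution has a negative serving — not a feasible corner.
tempeh + tofu with both tight: 2 servings and 1.333 servings → $3.67.
So the least-cost plan costs $2.82.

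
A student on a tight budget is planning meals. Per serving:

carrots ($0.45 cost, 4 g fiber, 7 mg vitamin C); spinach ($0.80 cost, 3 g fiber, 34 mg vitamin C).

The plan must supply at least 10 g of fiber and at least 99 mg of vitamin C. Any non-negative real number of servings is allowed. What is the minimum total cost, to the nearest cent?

The cheapest plan sits at a corner of the feasible region — with two constraints it uses at most two foods.
carrots only: max(10/4, 99/7) = 14.14 servings → $6.36.
spinach only: max(10/3, 99/34) = 3.333 servings → $2.67.
carrots + spinach with both tight: 0.3739 servings and 2.835 servings → $2.44.
The minimum over all feasible corners is $2.44.

$2.44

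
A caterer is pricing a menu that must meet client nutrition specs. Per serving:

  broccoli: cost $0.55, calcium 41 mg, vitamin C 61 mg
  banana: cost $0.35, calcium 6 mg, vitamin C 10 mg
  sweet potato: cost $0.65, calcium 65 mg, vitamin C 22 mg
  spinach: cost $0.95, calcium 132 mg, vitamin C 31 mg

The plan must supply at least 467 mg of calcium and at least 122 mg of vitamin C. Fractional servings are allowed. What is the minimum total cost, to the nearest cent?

The cheapest plan sits at a corner of the feasible region — with two constraints it uses at most two foods.
broccoli only: max(467/41, 122/61) = 11.39 servings → $6.26.
banana only: max(467/6, 122/10) = 77.83 servings → $27.24.
sweet potato only: max(467/65, 122/22) = 7.185 servings → $4.67.
spinach only: max(467/132, 122/31) = 3.935 servings → $3.74.
broccoli + banana with both targets exact would need a negative amount; discard.
broccoli + sweet potato with both targets exact would need a negative amount; discard.
broccoli + spinach with both tight: 0.2399 servings and 3.463 servings → $3.42.
banana + sweet potato: intersection lies outside the first quadrant.
banana + spinach with both tight: 1.435 servings and 3.473 servings → $3.80.
sweet potato + spinach with both tight: 1.83 servings and 2.637 servings → $3.69.
Cheapest feasible corner: $3.42.

$3.42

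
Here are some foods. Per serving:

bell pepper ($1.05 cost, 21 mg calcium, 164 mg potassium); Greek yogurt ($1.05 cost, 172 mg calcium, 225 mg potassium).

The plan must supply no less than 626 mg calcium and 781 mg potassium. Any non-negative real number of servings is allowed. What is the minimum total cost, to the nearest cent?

$3.82

This is a tiny linear program; its minimum lies at a vertex of the feasible set. List the vertices and price them.
bell pepper only: max(626/21, 781/164) = 29.81 servings → $31.30.
Greek yogurt only: max(626/172, 781/225) = 3.64 servings → $3.82.
bell pepper + Greek yogurt: the both-tight solution has a negative serving — not a feasible corner.
Cheapest feasible corner: $3.82.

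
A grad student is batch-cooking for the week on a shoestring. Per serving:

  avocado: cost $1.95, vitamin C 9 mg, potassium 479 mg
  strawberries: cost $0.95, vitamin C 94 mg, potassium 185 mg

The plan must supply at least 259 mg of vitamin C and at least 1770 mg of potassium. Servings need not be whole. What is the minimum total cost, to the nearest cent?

$7.70

A basic optimal solution has at most two foods positive. Try each food alone and each pair with both targets met exactly.
avocado only: max(259/9, 1770/479) = 28.78 servings → $56.12.
strawberries only: max(259/94, 1770/185) = 9.568 servings → $9.09.
avocado + strawberries with both tight: 2.732 servings and 2.494 servings → $7.70.
So the least-cost plan costs $7.70.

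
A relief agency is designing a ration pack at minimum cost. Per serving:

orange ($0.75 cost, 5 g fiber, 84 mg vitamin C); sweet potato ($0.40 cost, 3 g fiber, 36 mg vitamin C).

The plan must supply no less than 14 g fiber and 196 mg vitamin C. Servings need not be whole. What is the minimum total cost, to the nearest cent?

Compare the cost at each extreme point of the feasible region.
orange only: max(14/5, 196/84) = 2.8 servings → $2.10.
sweet potato only: max(14/3, 196/36) = 5.444 servings → $2.18.
orange + sweet potato with both tight: 1.167 servings and 2.722 servings → $1.96.
The minimum over all feasible corners is $1.96.

$1.96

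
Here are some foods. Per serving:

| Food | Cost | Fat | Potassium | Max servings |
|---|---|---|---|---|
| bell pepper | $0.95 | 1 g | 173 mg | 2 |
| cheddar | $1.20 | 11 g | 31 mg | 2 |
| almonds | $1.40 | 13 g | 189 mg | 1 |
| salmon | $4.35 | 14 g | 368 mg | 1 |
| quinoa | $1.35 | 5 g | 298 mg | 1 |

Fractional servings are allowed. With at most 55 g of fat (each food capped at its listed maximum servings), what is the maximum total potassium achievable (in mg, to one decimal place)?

Potassium per g fat: bell pepper 173, quinoa 59.6, salmon 26.29, almonds 14.54, cheddar 2.818.
Take 2 servings of bell pepper: uses 2 g fat, +346.0 mg potassium (running total 346.0 mg).
Take 1 serving of quinoa: uses 5 g fat, +298.0 mg potassium (running total 644.0 mg).
Take 1 serving of salmon: uses 14 g fat, +368.0 mg potassium (running total 1012.0 mg).
Take 1 serving of almonds: uses 13 g fat, +189.0 mg potassium (running total 1201.0 mg).
Take 1.909 servings of cheddar: uses 21 g fat, +59.2 mg potassium (running total 1260.2 mg).
Greedy by best ratio exhausts the fat allowance optimally: 1260.2 mg.

1260.2 mg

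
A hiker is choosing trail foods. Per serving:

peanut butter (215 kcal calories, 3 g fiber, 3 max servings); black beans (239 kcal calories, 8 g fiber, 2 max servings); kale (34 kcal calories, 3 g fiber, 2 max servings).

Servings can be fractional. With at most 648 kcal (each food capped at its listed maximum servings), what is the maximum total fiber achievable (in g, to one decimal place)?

Fiber per kcal: kale 0.08824, black beans 0.03347, peanut butter 0.01395.
Take 2 servings of kale: uses 68 kcal, +6.0 g fiber (running total 6.0 g).
Take 2 servings of black beans: uses 478 kcal, +16.0 g fiber (running total 22.0 g).
Take 0.4744 servings of peanut butter: uses 102 kcal, +1.4 g fiber (running total 23.4 g).
Greedy by best ratio exhausts the calories allowance optimally: 23.4 g.

23.4 g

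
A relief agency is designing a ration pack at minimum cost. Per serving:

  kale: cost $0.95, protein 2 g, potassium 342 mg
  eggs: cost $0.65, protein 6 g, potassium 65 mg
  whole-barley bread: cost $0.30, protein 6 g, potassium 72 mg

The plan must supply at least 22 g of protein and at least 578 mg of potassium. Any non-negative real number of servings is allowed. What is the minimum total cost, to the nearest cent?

An LP optimum is at a vertex; with two nutrient constraints at most two foods are used. Check each candidate.
kale only: max(22/2, 578/342) = 11 servings → $10.45.
eggs only: max(22/6, 578/65) = 8.892 servings → $5.78.
whole-barley bread only: max(22/6, 578/72) = 8.028 servings → $2.41.
kale + eggs with both tight: 1.06 servings and 3.313 servings → $3.16.
kale + whole-barley bread with both tight: 0.9874 servings and 3.338 servings → $1.94.
eggs + whole-barley bread: intersection lies outside the first quadrant.
So the least-cost plan costs $1.94.

$1.94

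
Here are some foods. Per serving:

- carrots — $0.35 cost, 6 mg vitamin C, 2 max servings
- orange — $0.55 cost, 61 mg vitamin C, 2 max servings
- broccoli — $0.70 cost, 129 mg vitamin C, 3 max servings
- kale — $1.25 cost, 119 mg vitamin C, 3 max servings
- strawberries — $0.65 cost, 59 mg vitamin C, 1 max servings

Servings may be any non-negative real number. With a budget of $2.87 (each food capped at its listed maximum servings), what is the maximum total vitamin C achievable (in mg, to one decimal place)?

Vitamin C per dollar: broccoli 184.3, orange 110.9, kale 95.2, strawberries 90.77, carrots 17.14.
Take 3 servings of broccoli: spends $2.10, +387.0 mg vitamin C (running total 387.0 mg).
Take 1.4 servings of orange: spends $0.77, +85.4 mg vitamin C (running total 472.4 mg).
Greedy by best ratio exhausts the cost allowance optimally: 472.4 mg.

472.4 mg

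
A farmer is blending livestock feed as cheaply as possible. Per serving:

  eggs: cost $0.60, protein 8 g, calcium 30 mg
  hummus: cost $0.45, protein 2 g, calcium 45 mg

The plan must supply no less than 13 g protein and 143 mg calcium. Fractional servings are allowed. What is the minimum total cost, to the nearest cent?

eggs only: max(13/8, 143/30) = 4.767 servings → $2.86.
hummus only: max(13/2, 143/45) = 6.5 servings → $2.92.
eggs + hummus with both tight: 0.9967 servings and 2.513 servings → $1.73.
So the least-cost plan costs $1.73.

$1.73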